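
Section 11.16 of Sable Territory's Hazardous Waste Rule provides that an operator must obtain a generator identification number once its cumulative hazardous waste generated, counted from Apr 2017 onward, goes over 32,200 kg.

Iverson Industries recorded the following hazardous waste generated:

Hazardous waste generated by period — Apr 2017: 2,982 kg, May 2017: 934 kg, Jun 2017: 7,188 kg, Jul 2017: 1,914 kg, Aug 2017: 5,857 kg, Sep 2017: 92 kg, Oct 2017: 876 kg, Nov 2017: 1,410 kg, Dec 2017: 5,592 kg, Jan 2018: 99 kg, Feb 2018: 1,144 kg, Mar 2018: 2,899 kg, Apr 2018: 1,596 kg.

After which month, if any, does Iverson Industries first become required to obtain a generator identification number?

Through Apr 2017: 2,982 kg
Through May 2017: 3,916 kg
Through Jun 2017: 11,104 kg
Through Jul 2017: 13,018 kg
Through Aug 2017: 18,875 kg
Through Sep 2017: 18,967 kg
Through Oct 2017: 19,843 kg
Through Nov 2017: 21,253 kg
Through Dec 2017: 26,845 kg
Through Jan 2018: 26,944 kg
Through Feb 2018: 28,088 kg
Through Mar 2018: 30,987 kg
Through Apr 2018: 32,583 kg ← exceeds threshold

Apr 2018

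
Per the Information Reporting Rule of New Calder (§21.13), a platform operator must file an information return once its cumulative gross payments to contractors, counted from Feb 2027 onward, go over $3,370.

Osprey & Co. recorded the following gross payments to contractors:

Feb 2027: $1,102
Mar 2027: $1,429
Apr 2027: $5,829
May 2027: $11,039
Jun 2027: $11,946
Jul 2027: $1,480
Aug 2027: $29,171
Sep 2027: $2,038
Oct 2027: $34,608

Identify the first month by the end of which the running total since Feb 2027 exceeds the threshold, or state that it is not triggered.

Apr 2027

Through Feb 2027: $1,102
Through Mar 2027: $2,531
Through Apr 2027: $8,360 ← exceeds threshold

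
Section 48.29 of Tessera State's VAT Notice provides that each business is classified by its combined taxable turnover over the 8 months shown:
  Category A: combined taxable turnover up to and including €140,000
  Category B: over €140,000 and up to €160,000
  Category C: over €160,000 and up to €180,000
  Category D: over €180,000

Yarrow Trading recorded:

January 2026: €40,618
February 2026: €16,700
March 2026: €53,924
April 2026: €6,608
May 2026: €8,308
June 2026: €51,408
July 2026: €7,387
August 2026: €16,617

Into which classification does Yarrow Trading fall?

Category D

Combined taxable turnover: €40,618 + €16,700 + €53,924 + €6,608 + €8,308 + €51,408 + €7,387 + €16,617 = €201,570.
€201,570 > €180,000, so Category D applies.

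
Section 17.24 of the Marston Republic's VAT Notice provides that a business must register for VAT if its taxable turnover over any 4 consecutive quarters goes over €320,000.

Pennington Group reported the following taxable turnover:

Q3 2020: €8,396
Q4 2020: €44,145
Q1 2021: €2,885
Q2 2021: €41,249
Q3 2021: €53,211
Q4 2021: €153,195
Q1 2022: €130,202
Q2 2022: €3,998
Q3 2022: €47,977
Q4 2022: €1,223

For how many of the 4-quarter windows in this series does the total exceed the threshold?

3

Q3 2020–Q2 2021: €8,396 + €44,145 + €2,885 + €41,249 = €96,675 (under)
Q4 2020–Q3 2021: €44,145 + €2,885 + €41,249 + €53,211 = €141,490 (under)
Q1 2021–Q4 2021: €2,885 + €41,249 + €53,211 + €153,195 = €250,540 (under)
Q2 2021–Q1 2022: €41,249 + €53,211 + €153,195 + €130,202 = €377,857 (over)
Q3 2021–Q2 2022: €53,211 + €153,195 + €130,202 + €3,998 = €340,606 (over)
Q4 2021–Q3 2022: €153,195 + €130,202 + €3,998 + €47,977 = €335,372 (over)
Q1 2022–Q4 2022: €130,202 + €3,998 + €47,977 + €1,223 = €183,400 (under)
3 windows exceed the threshold.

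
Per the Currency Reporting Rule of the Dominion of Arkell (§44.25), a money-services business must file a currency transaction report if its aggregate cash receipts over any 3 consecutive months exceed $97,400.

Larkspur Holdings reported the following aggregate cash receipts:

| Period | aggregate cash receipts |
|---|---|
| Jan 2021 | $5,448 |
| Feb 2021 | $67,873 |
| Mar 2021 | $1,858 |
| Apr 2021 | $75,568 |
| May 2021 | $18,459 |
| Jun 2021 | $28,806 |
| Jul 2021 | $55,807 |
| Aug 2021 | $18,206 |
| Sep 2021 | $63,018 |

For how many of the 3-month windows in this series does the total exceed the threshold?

5

Jan 2021–Mar 2021: $5,448 + $67,873 + $1,858 = $75,179 (under)
Feb 2021–Apr 2021: $67,873 + $1,858 + $75,568 = $145,299 (over)
Mar 2021–May 2021: $1,858 + $75,568 + $18,459 = $95,885 (under)
Apr 2021–Jun 2021: $75,568 + $18,459 + $28,806 = $122,833 (over)
May 2021–Jul 2021: $18,459 + $28,806 + $55,807 = $103,072 (over)
Jun 2021–Aug 2021: $28,806 + $55,807 + $18,206 = $102,819 (over)
Jul 2021–Sep 2021: $55,807 + $18,206 + $63,018 = $137,031 (over)
5 windows exceed the threshold.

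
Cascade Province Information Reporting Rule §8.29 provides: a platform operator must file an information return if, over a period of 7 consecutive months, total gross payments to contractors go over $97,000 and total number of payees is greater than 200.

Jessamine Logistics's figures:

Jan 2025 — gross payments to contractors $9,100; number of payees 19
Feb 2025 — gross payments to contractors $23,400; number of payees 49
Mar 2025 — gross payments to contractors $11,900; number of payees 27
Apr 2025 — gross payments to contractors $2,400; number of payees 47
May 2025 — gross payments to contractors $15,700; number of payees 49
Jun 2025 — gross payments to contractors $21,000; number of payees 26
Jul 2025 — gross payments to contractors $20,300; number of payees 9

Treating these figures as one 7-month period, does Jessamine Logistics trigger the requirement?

Yes

Total gross payments to contractors: $9,100 + $23,400 + $11,900 + $2,400 + $15,700 + $21,000 + $20,300 = $103,800 (> $97,000).
Total number of payees: 19 + 49 + 27 + 47 + 49 + 26 + 9 = 226 (> 200).
The test is 'and': both thresholds are exceeded.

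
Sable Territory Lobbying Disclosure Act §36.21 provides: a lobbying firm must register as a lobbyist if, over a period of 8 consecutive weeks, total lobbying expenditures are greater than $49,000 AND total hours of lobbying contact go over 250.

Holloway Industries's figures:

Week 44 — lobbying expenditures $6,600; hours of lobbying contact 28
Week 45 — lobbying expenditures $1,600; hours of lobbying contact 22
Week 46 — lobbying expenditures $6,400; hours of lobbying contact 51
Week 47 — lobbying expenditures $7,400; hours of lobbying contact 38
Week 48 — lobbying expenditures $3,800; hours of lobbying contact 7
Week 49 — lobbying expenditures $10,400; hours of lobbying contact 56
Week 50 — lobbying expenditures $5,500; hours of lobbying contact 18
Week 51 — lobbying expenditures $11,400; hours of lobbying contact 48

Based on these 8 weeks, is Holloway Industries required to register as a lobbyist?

Yes

Total lobbying expenditures: $6,600 + $1,600 + $6,400 + $7,400 + $3,800 + $10,400 + $5,500 + $11,400 = $53,100 (> $49,000).
Total hours of lobbying contact: 28 + 22 + 51 + 38 + 7 + 56 + 18 + 48 = 268 (> 250).
The test is 'and': both thresholds are exceeded.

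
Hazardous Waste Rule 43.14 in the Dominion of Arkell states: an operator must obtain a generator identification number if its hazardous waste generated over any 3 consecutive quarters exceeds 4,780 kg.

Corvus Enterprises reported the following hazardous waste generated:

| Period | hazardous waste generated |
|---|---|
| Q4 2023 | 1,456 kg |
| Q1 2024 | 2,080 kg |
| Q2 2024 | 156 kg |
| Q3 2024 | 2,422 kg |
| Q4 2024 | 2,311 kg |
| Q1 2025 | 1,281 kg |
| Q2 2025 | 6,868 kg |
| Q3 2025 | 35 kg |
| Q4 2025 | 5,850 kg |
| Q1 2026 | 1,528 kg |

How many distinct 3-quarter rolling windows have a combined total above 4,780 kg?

6

Q4 2023–Q2 2024: 1,456 kg + 2,080 kg + 156 kg = 3,692 kg (under)
Q1 2024–Q3 2024: 2,080 kg + 156 kg + 2,422 kg = 4,658 kg (under)
Q2 2024–Q4 2024: 156 kg + 2,422 kg + 2,311 kg = 4,889 kg (over)
Q3 2024–Q1 2025: 2,422 kg + 2,311 kg + 1,281 kg = 6,014 kg (over)
Q4 2024–Q2 2025: 2,311 kg + 1,281 kg + 6,868 kg = 10,460 kg (over)
Q1 2025–Q3 2025: 1,281 kg + 6,868 kg + 35 kg = 8,184 kg (over)
Q2 2025–Q4 2025: 6,868 kg + 35 kg + 5,850 kg = 12,753 kg (over)
Q3 2025–Q1 2026: 35 kg + 5,850 kg + 1,528 kg = 7,413 kg (over)
6 windows exceed the threshold.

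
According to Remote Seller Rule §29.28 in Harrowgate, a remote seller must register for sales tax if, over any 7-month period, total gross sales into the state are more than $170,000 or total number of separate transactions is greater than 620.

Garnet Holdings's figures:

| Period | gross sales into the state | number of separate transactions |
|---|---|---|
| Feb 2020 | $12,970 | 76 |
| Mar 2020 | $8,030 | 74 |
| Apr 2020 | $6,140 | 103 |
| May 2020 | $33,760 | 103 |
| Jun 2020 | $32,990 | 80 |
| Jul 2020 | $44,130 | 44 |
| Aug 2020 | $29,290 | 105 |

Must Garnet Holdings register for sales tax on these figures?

No

Total gross sales into the state: $12,970 + $8,030 + $6,140 + $33,760 + $32,990 + $44,130 + $29,290 = $167,310 (≤ $170,000).
Total number of separate transactions: 76 + 74 + 103 + 103 + 80 + 44 + 105 = 585 (≤ 620).
The test is 'or': neither threshold is exceeded.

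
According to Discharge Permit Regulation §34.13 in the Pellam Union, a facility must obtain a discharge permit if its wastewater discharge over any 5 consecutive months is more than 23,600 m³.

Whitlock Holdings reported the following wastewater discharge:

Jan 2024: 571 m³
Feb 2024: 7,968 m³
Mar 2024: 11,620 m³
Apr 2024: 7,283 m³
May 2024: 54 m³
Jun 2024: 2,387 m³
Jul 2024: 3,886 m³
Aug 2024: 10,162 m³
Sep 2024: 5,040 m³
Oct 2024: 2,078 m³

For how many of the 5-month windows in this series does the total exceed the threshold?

Jan 2024–May 2024: 571 m³ + 7,968 m³ + 11,620 m³ + 7,283 m³ + 54 m³ = 27,496 m³ (over)
Feb 2024–Jun 2024: 7,968 m³ + 11,620 m³ + 7,283 m³ + 54 m³ + 2,387 m³ = 29,312 m³ (over)
Mar 2024–Jul 2024: 11,620 m³ + 7,283 m³ + 54 m³ + 2,387 m³ + 3,886 m³ = 25,230 m³ (over)
Apr 2024–Aug 2024: 7,283 m³ + 54 m³ + 2,387 m³ + 3,886 m³ + 10,162 m³ = 23,772 m³ (over)
May 2024–Sep 2024: 54 m³ + 2,387 m³ + 3,886 m³ + 10,162 m³ + 5,040 m³ = 21,529 m³ (under)
Jun 2024–Oct 2024: 2,387 m³ + 3,886 m³ + 10,162 m³ + 5,040 m³ + 2,078 m³ = 23,553 m³ (under)
4 windows exceed the threshold.

4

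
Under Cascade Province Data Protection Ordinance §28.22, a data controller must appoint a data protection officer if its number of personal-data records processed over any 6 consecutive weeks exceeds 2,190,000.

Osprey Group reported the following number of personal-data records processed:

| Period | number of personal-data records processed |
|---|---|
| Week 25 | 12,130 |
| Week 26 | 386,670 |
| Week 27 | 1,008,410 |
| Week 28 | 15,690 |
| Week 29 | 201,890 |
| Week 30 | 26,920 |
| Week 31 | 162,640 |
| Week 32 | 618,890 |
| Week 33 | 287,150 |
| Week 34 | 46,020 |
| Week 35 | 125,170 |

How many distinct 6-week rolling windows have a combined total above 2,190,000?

Week 25–Week 30: 12,130 + 386,670 + 1,008,410 + 15,690 + 201,890 + 26,920 = 1,651,710 (under)
Week 26–Week 31: 386,670 + 1,008,410 + 15,690 + 201,890 + 26,920 + 162,640 = 1,802,220 (under)
Week 27–Week 32: 1,008,410 + 15,690 + 201,890 + 26,920 + 162,640 + 618,890 = 2,034,440 (under)
Week 28–Week 33: 15,690 + 201,890 + 26,920 + 162,640 + 618,890 + 287,150 = 1,313,180 (under)
Week 29–Week 34: 201,890 + 26,920 + 162,640 + 618,890 + 287,150 + 46,020 = 1,343,510 (under)
Week 30–Week 35: 26,920 + 162,640 + 618,890 + 287,150 + 46,020 + 125,170 = 1,266,790 (under)
0 windows exceed the threshold.

0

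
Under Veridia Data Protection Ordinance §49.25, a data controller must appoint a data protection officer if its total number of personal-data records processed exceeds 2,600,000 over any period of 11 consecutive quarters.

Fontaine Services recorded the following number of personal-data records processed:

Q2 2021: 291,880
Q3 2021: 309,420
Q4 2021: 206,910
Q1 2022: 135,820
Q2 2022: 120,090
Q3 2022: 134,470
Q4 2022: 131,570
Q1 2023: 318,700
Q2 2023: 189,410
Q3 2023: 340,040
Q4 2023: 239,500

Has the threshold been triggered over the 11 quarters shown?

Total number of personal-data records processed: 291,880 + 309,420 + 206,910 + 135,820 + 120,090 + 134,470 + 131,570 + 318,700 + 189,410 + 340,040 + 239,500 = 2,417,810.
2,417,810 ≤ 2,600,000, so the threshold is not exceeded.

No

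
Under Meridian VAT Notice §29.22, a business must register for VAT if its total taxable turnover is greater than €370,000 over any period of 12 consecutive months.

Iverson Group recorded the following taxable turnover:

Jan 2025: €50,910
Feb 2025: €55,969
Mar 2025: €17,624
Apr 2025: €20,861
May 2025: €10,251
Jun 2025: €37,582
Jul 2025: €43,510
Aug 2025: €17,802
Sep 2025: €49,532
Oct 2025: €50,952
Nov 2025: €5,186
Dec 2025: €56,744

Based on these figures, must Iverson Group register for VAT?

Yes

Total taxable turnover: €50,910 + €55,969 + €17,624 + €20,861 + €10,251 + €37,582 + €43,510 + €17,802 + €49,532 + €50,952 + €5,186 + €56,744 = €416,923.
€416,923 > €370,000, so the threshold is exceeded.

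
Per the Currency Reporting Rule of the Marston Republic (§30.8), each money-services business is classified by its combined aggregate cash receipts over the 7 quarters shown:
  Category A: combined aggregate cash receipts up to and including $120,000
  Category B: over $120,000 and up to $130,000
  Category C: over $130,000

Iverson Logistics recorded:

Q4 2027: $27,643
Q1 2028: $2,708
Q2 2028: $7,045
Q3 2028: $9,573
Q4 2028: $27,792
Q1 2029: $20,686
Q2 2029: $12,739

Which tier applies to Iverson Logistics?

Combined aggregate cash receipts: $27,643 + $2,708 + $7,045 + $9,573 + $27,792 + $20,686 + $12,739 = $108,186.
$108,186 ≤ $120,000, so Category A applies.

Category A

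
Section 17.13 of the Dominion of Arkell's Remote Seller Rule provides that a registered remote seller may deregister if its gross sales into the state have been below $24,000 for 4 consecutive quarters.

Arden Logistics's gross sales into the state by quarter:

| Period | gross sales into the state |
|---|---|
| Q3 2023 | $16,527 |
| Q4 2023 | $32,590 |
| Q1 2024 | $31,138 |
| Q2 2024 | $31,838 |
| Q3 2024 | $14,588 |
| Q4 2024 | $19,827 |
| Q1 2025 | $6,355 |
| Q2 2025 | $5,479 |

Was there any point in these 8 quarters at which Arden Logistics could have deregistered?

Quarters below $24,000: Q3 2023, Q3 2024, Q4 2024, Q1 2025, Q2 2025.
Longest run of consecutive quarters below the threshold: 4.
4 ≥ 4, so Arden Logistics became eligible.

Yes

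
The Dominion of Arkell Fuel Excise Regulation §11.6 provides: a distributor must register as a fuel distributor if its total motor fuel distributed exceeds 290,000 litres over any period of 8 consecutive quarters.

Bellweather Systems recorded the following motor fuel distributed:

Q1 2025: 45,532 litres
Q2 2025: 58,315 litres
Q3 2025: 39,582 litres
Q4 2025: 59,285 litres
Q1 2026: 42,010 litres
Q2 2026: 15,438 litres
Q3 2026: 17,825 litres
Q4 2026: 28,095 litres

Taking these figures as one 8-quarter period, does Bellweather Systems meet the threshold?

Total motor fuel distributed: 45,532 litres + 58,315 litres + 39,582 litres + 59,285 litres + 42,010 litres + 15,438 litres + 17,825 litres + 28,095 litres = 306,082 litres.
306,082 litres > 290,000 litres, so the threshold is exceeded.

Yes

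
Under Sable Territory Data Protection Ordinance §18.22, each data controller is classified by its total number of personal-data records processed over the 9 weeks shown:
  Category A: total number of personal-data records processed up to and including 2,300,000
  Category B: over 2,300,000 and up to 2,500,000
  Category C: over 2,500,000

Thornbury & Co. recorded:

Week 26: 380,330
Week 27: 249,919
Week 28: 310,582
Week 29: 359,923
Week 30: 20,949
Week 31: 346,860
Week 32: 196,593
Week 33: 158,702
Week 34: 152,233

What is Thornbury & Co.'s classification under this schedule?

Total number of personal-data records processed: 380,330 + 249,919 + 310,582 + 359,923 + 20,949 + 346,860 + 196,593 + 158,702 + 152,233 = 2,176,091.
2,176,091 ≤ 2,300,000, so Category A applies.

Category A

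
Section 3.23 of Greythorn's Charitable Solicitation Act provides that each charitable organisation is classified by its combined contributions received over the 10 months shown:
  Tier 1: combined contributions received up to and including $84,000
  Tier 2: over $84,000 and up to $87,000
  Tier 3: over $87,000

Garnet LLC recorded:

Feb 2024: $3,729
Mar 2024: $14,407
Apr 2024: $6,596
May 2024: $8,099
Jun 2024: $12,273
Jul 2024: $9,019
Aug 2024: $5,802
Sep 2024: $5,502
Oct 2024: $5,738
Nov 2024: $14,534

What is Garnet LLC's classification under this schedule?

Tier 2

Combined contributions received: $3,729 + $14,407 + $6,596 + $8,099 + $12,273 + $9,019 + $5,802 + $5,502 + $5,738 + $14,534 = $85,699.
$84,000 < $85,699 ≤ $87,000, so Tier 2 applies.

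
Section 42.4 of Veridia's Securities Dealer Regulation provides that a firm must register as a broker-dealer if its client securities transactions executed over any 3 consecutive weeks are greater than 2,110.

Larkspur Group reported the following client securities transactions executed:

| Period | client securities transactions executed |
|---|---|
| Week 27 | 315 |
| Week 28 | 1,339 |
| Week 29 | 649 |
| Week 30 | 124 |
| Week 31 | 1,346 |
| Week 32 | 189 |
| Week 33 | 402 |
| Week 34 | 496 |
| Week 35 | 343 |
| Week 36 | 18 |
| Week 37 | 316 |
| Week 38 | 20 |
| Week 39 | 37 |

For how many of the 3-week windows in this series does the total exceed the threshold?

Week 27–Week 29: 315 + 1,339 + 649 = 2,303 (over)
Week 28–Week 30: 1,339 + 649 + 124 = 2,112 (over)
Week 29–Week 31: 649 + 124 + 1,346 = 2,119 (over)
Week 30–Week 32: 124 + 1,346 + 189 = 1,659 (under)
Week 31–Week 33: 1,346 + 189 + 402 = 1,937 (under)
Week 32–Week 34: 189 + 402 + 496 = 1,087 (under)
Week 33–Week 35: 402 + 496 + 343 = 1,241 (under)
Week 34–Week 36: 496 + 343 + 18 = 857 (under)
Week 35–Week 37: 343 + 18 + 316 = 677 (under)
Week 36–Week 38: 18 + 316 + 20 = 354 (under)
Week 37–Week 39: 316 + 20 + 37 = 373 (under)
3 windows exceed the threshold.

3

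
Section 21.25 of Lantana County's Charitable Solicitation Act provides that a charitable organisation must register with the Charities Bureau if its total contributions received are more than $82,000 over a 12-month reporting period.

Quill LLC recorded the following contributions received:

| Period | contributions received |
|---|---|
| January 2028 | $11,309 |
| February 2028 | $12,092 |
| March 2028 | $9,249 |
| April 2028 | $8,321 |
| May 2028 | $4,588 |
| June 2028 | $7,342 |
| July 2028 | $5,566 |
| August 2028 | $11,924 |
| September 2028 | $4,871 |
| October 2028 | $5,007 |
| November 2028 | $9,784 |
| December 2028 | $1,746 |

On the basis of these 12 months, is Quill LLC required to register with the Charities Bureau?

Total contributions received: $11,309 + $12,092 + $9,249 + $8,321 + $4,588 + $7,342 + $5,566 + $11,924 + $4,871 + $5,007 + $9,784 + $1,746 = $91,799.
$91,799 > $82,000, so the threshold is exceeded.

Yes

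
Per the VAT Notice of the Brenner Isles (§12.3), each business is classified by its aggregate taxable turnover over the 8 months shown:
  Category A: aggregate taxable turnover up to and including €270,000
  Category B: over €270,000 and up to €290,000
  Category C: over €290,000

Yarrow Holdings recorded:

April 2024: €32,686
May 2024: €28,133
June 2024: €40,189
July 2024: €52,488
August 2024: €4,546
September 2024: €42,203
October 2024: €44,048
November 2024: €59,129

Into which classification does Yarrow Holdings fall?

Category C

Aggregate taxable turnover: €32,686 + €28,133 + €40,189 + €52,488 + €4,546 + €42,203 + €44,048 + €59,129 = €303,422.
€303,422 > €290,000, so Category C applies.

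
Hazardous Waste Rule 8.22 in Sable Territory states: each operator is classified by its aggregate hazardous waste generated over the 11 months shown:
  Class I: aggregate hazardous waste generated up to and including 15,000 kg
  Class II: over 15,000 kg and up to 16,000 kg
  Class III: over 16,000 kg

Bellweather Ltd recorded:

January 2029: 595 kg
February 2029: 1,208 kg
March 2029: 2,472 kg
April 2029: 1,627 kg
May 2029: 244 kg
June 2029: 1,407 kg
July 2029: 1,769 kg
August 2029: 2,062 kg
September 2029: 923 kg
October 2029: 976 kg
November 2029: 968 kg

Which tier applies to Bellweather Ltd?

Aggregate hazardous waste generated: 595 kg + 1,208 kg + 2,472 kg + 1,627 kg + 244 kg + 1,407 kg + 1,769 kg + 2,062 kg + 923 kg + 976 kg + 968 kg = 14,251 kg.
14,251 kg ≤ 15,000 kg, so Class I applies.

Class I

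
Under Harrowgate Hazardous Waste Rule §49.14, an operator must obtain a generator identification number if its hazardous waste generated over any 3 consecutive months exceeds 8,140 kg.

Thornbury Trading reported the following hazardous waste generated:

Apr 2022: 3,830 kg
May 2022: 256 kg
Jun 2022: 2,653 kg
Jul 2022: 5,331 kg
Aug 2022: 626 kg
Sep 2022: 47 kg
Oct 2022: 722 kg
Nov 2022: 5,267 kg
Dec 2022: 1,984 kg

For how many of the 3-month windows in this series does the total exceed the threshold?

2

Apr 2022–Jun 2022: 3,830 kg + 256 kg + 2,653 kg = 6,739 kg (under)
May 2022–Jul 2022: 256 kg + 2,653 kg + 5,331 kg = 8,240 kg (over)
Jun 2022–Aug 2022: 2,653 kg + 5,331 kg + 626 kg = 8,610 kg (over)
Jul 2022–Sep 2022: 5,331 kg + 626 kg + 47 kg = 6,004 kg (under)
Aug 2022–Oct 2022: 626 kg + 47 kg + 722 kg = 1,395 kg (under)
Sep 2022–Nov 2022: 47 kg + 722 kg + 5,267 kg = 6,036 kg (under)
Oct 2022–Dec 2022: 722 kg + 5,267 kg + 1,984 kg = 7,973 kg (under)
2 windows exceed the threshold.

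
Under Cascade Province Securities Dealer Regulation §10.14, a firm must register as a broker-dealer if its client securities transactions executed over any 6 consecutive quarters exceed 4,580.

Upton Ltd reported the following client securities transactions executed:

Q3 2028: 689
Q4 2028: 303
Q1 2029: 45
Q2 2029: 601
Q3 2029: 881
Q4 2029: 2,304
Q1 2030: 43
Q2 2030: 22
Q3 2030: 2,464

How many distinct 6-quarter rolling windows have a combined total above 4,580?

Q3 2028–Q4 2029: 689 + 303 + 45 + 601 + 881 + 2,304 = 4,823 (over)
Q4 2028–Q1 2030: 303 + 45 + 601 + 881 + 2,304 + 43 = 4,177 (under)
Q1 2029–Q2 2030: 45 + 601 + 881 + 2,304 + 43 + 22 = 3,896 (under)
Q2 2029–Q3 2030: 601 + 881 + 2,304 + 43 + 22 + 2,464 = 6,315 (over)
2 windows exceed the threshold.

2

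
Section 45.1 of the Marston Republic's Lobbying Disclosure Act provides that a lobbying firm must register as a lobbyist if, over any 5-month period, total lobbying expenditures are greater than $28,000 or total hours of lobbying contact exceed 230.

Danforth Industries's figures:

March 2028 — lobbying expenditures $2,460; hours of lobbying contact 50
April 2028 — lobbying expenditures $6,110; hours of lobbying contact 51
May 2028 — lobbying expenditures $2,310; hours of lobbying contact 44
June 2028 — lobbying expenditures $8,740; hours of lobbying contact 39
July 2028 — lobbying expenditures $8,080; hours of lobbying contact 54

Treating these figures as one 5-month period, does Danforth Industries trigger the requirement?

Yes

Total lobbying expenditures: $2,460 + $6,110 + $2,310 + $8,740 + $8,080 = $27,700 (≤ $28,000).
Total hours of lobbying contact: 50 + 51 + 44 + 39 + 54 = 238 (> 230).
The test is 'or': at least one threshold is exceeded.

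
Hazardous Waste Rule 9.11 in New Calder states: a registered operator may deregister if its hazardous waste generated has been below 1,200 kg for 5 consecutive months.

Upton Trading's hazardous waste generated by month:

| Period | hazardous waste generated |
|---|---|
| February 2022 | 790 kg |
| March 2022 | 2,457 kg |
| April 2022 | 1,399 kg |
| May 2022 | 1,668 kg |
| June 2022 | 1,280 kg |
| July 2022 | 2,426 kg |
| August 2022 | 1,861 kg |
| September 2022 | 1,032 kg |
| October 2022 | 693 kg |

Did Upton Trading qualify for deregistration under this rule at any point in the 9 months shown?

Months below 1,200 kg: February 2022, September 2022, October 2022.
Longest run of consecutive months below the threshold: 2.
2 < 5, so Upton Trading never became eligible.

No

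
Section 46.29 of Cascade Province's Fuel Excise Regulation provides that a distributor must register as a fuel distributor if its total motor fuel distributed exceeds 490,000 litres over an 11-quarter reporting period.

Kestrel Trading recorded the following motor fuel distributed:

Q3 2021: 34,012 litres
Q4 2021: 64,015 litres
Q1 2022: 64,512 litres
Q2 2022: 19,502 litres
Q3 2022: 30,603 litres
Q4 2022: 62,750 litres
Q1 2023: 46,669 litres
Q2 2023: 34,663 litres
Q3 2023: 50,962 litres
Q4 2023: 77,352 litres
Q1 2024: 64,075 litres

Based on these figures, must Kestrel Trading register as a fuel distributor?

Yes

Total motor fuel distributed: 34,012 litres + 64,015 litres + 64,512 litres + 19,502 litres + 30,603 litres + 62,750 litres + 46,669 litres + 34,663 litres + 50,962 litres + 77,352 litres + 64,075 litres = 549,115 litres.
549,115 litres > 490,000 litres, so the threshold is exceeded.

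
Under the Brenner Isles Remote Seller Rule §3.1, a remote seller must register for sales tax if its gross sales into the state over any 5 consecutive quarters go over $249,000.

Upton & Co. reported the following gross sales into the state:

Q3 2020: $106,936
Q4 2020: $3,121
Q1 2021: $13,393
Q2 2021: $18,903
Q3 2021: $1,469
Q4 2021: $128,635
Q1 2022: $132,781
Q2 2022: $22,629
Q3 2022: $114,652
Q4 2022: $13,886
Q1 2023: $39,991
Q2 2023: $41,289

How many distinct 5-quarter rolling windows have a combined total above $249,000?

5

Q3 2020–Q3 2021: $106,936 + $3,121 + $13,393 + $18,903 + $1,469 = $143,822 (under)
Q4 2020–Q4 2021: $3,121 + $13,393 + $18,903 + $1,469 + $128,635 = $165,521 (under)
Q1 2021–Q1 2022: $13,393 + $18,903 + $1,469 + $128,635 + $132,781 = $295,181 (over)
Q2 2021–Q2 2022: $18,903 + $1,469 + $128,635 + $132,781 + $22,629 = $304,417 (over)
Q3 2021–Q3 2022: $1,469 + $128,635 + $132,781 + $22,629 + $114,652 = $400,166 (over)
Q4 2021–Q4 2022: $128,635 + $132,781 + $22,629 + $114,652 + $13,886 = $412,583 (over)
Q1 2022–Q1 2023: $132,781 + $22,629 + $114,652 + $13,886 + $39,991 = $323,939 (over)
Q2 2022–Q2 2023: $22,629 + $114,652 + $13,886 + $39,991 + $41,289 = $232,447 (under)
5 windows exceed the threshold.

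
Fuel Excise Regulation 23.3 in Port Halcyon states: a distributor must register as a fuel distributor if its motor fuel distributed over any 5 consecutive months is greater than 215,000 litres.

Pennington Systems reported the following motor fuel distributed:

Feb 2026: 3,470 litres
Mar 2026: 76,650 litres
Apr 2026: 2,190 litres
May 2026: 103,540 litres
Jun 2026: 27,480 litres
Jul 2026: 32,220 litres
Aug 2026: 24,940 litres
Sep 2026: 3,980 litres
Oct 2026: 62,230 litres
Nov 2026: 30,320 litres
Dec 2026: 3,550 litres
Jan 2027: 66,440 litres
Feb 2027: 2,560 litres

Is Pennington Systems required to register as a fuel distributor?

Yes

Feb 2026–Jun 2026: 3,470 litres + 76,650 litres + 2,190 litres + 103,540 litres + 27,480 litres = 213,330 litres (under)
Mar 2026–Jul 2026: 76,650 litres + 2,190 litres + 103,540 litres + 27,480 litres + 32,220 litres = 242,080 litres (over)
Apr 2026–Aug 2026: 2,190 litres + 103,540 litres + 27,480 litres + 32,220 litres + 24,940 litres = 190,370 litres (under)
May 2026–Sep 2026: 103,540 litres + 27,480 litres + 32,220 litres + 24,940 litres + 3,980 litres = 192,160 litres (under)
Jun 2026–Oct 2026: 27,480 litres + 32,220 litres + 24,940 litres + 3,980 litres + 62,230 litres = 150,850 litres (under)
Jul 2026–Nov 2026: 32,220 litres + 24,940 litres + 3,980 litres + 62,230 litres + 30,320 litres = 153,690 litres (under)
Aug 2026–Dec 2026: 24,940 litres + 3,980 litres + 62,230 litres + 30,320 litres + 3,550 litres = 125,020 litres (under)
Sep 2026–Jan 2027: 3,980 litres + 62,230 litres + 30,320 litres + 3,550 litres + 66,440 litres = 166,520 litres (under)
Oct 2026–Feb 2027: 62,230 litres + 30,320 litres + 3,550 litres + 66,440 litres + 2,560 litres = 165,100 litres (under)
At least one window exceeds 215,000 litres.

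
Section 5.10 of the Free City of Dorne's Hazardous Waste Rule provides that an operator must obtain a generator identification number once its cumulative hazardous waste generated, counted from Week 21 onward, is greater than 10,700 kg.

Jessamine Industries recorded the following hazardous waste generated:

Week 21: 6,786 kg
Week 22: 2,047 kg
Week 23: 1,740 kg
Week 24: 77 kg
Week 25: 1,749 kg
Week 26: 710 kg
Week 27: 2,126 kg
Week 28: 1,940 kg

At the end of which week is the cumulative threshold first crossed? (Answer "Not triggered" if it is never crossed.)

Week 25

Through Week 21: 6,786 kg
Through Week 22: 8,833 kg
Through Week 23: 10,573 kg
Through Week 24: 10,650 kg
Through Week 25: 12,399 kg ← exceeds threshold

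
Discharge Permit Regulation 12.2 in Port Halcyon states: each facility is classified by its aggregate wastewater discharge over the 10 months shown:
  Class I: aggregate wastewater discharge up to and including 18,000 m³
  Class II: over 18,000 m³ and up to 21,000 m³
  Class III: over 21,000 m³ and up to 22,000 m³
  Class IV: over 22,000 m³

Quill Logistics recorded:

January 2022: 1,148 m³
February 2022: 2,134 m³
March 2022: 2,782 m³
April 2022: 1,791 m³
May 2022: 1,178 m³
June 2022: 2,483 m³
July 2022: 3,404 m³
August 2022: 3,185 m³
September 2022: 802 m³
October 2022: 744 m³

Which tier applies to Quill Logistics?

Class II

Aggregate wastewater discharge: 1,148 m³ + 2,134 m³ + 2,782 m³ + 1,791 m³ + 1,178 m³ + 2,483 m³ + 3,404 m³ + 3,185 m³ + 802 m³ + 744 m³ = 19,651 m³.
18,000 m³ < 19,651 m³ ≤ 21,000 m³, so Class II applies.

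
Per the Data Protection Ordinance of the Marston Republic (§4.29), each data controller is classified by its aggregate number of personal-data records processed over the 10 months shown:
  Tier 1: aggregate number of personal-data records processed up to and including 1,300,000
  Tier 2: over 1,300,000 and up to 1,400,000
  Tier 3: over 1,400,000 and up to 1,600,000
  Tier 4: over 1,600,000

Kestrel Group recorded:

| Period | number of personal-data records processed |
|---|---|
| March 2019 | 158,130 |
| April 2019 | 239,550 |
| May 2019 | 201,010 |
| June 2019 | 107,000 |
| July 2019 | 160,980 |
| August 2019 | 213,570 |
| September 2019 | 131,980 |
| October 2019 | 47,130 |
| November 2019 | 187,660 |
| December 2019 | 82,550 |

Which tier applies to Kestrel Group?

Tier 3

Aggregate number of personal-data records processed: 158,130 + 239,550 + 201,010 + 107,000 + 160,980 + 213,570 + 131,980 + 47,130 + 187,660 + 82,550 = 1,529,560.
1,400,000 < 1,529,560 ≤ 1,600,000, so Tier 3 applies.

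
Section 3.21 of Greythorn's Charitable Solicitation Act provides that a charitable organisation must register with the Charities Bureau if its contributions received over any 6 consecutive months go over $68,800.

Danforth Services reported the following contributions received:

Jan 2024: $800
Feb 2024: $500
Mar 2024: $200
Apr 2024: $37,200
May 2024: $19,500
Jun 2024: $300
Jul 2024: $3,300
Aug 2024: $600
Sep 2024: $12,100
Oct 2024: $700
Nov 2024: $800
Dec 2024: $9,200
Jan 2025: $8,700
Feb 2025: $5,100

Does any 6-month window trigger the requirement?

Yes

Jan 2024–Jun 2024: $800 + $500 + $200 + $37,200 + $19,500 + $300 = $58,500 (under)
Feb 2024–Jul 2024: $500 + $200 + $37,200 + $19,500 + $300 + $3,300 = $61,000 (under)
Mar 2024–Aug 2024: $200 + $37,200 + $19,500 + $300 + $3,300 + $600 = $61,100 (under)
Apr 2024–Sep 2024: $37,200 + $19,500 + $300 + $3,300 + $600 + $12,100 = $73,000 (over)
May 2024–Oct 2024: $19,500 + $300 + $3,300 + $600 + $12,100 + $700 = $36,500 (under)
Jun 2024–Nov 2024: $300 + $3,300 + $600 + $12,100 + $700 + $800 = $17,800 (under)
Jul 2024–Dec 2024: $3,300 + $600 + $12,100 + $700 + $800 + $9,200 = $26,700 (under)
Aug 2024–Jan 2025: $600 + $12,100 + $700 + $800 + $9,200 + $8,700 = $32,100 (under)
Sep 2024–Feb 2025: $12,100 + $700 + $800 + $9,200 + $8,700 + $5,100 = $36,600 (under)
At least one window exceeds $68,800.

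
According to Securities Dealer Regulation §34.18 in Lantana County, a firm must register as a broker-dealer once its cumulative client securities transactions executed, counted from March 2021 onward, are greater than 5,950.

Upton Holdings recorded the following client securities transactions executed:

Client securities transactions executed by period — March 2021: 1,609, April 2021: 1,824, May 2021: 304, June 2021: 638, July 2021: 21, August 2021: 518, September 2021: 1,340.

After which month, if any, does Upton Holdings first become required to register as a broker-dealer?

Through March 2021: 1,609
Through April 2021: 3,433
Through May 2021: 3,737
Through June 2021: 4,375
Through July 2021: 4,396
Through August 2021: 4,914
Through September 2021: 6,254 ← exceeds threshold

September 2021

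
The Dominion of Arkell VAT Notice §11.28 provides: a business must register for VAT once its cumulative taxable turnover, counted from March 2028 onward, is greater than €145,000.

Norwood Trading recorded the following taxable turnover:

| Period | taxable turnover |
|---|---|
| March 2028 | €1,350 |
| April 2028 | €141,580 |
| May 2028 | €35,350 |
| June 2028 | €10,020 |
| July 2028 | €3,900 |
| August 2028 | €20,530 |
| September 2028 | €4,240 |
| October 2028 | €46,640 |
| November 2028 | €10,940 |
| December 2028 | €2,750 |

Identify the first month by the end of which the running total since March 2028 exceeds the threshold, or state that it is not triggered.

May 2028

Through March 2028: €1,350
Through April 2028: €142,930
Through May 2028: €178,280 ← exceeds threshold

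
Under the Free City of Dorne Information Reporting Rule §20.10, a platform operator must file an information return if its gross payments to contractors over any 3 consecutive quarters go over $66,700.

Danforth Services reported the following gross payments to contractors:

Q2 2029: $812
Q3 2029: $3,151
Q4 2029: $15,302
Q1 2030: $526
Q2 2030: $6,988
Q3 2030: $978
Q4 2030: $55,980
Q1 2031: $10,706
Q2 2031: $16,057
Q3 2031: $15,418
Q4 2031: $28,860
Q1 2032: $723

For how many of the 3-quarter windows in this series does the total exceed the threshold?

2

Q2 2029–Q4 2029: $812 + $3,151 + $15,302 = $19,265 (under)
Q3 2029–Q1 2030: $3,151 + $15,302 + $526 = $18,979 (under)
Q4 2029–Q2 2030: $15,302 + $526 + $6,988 = $22,816 (under)
Q1 2030–Q3 2030: $526 + $6,988 + $978 = $8,492 (under)
Q2 2030–Q4 2030: $6,988 + $978 + $55,980 = $63,946 (under)
Q3 2030–Q1 2031: $978 + $55,980 + $10,706 = $67,664 (over)
Q4 2030–Q2 2031: $55,980 + $10,706 + $16,057 = $82,743 (over)
Q1 2031–Q3 2031: $10,706 + $16,057 + $15,418 = $42,181 (under)
Q2 2031–Q4 2031: $16,057 + $15,418 + $28,860 = $60,335 (under)
Q3 2031–Q1 2032: $15,418 + $28,860 + $723 = $45,001 (under)
2 windows exceed the threshold.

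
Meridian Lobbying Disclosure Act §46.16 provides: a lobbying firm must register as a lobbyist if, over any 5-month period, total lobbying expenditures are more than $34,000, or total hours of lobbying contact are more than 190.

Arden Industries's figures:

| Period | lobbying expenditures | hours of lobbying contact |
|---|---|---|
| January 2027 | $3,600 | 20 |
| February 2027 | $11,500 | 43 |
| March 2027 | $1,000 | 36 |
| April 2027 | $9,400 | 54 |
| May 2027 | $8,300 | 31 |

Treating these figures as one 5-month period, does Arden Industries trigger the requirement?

No

Total lobbying expenditures: $3,600 + $11,500 + $1,000 + $9,400 + $8,300 = $33,800 (≤ $34,000).
Total hours of lobbying contact: 20 + 43 + 36 + 54 + 31 = 184 (≤ 190).
The test is 'or': neither threshold is exceeded.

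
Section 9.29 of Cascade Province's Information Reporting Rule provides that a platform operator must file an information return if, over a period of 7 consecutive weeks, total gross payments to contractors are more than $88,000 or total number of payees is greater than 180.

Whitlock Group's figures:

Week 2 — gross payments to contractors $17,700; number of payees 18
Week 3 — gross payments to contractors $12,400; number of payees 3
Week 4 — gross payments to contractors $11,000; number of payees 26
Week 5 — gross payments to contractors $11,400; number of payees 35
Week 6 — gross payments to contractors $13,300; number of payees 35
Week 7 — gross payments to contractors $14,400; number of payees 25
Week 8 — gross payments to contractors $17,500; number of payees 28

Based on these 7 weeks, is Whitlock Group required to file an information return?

Total gross payments to contractors: $17,700 + $12,400 + $11,000 + $11,400 + $13,300 + $14,400 + $17,500 = $97,700 (> $88,000).
Total number of payees: 18 + 3 + 26 + 35 + 35 + 25 + 28 = 170 (≤ 180).
The test is 'or': at least one threshold is exceeded.

Yes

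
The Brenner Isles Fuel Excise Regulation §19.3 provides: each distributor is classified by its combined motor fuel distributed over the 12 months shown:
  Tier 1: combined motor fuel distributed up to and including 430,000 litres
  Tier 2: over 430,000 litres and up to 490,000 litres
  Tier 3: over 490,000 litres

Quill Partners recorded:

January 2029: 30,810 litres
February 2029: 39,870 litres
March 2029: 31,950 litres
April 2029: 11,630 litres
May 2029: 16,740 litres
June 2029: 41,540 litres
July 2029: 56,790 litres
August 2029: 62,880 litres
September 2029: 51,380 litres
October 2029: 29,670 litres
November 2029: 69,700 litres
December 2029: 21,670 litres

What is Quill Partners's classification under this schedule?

Tier 2

Combined motor fuel distributed: 30,810 litres + 39,870 litres + 31,950 litres + 11,630 litres + 16,740 litres + 41,540 litres + 56,790 litres + 62,880 litres + 51,380 litres + 29,670 litres + 69,700 litres + 21,670 litres = 464,630 litres.
430,000 litres < 464,630 litres ≤ 490,000 litres, so Tier 2 applies.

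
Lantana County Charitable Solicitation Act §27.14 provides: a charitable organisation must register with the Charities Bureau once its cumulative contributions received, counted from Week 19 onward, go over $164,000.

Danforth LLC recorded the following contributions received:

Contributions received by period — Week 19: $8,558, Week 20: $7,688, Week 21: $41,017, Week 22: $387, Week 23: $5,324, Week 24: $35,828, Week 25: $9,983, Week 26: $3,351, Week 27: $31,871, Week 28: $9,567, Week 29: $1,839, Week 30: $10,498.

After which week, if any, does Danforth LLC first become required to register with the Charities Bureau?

Week 30

Through Week 19: $8,558
Through Week 20: $16,246
Through Week 21: $57,263
Through Week 22: $57,650
Through Week 23: $62,974
Through Week 24: $98,802
Through Week 25: $108,785
Through Week 26: $112,136
Through Week 27: $144,007
Through Week 28: $153,574
Through Week 29: $155,413
Through Week 30: $165,911 ← exceeds threshold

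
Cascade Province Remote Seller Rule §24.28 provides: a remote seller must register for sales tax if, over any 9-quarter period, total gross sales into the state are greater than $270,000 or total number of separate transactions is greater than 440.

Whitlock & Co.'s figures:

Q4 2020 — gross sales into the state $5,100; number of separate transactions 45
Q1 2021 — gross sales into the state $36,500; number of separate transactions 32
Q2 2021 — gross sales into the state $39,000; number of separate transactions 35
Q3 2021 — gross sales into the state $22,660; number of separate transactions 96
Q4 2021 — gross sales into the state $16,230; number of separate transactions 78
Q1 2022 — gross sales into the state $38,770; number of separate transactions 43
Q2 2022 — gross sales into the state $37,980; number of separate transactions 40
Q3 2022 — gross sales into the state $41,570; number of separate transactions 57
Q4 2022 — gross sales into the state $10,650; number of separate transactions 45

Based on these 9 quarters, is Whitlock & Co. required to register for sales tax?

Yes

Total gross sales into the state: $5,100 + $36,500 + $39,000 + $22,660 + $16,230 + $38,770 + $37,980 + $41,570 + $10,650 = $248,460 (≤ $270,000).
Total number of separate transactions: 45 + 32 + 35 + 96 + 78 + 43 + 40 + 57 + 45 = 471 (> 440).
The test is 'or': at least one threshold is exceeded.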